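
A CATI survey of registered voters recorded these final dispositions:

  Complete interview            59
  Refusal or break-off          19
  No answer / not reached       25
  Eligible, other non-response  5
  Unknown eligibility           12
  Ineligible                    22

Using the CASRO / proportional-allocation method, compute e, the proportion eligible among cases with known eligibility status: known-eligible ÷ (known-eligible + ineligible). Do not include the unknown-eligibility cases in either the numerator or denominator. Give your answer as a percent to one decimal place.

83.1%

Eligible (known) = 59 + 19 + 25 + 5 = 108
e = 108 / (108 + 22) = 108 / 130 = 0.8308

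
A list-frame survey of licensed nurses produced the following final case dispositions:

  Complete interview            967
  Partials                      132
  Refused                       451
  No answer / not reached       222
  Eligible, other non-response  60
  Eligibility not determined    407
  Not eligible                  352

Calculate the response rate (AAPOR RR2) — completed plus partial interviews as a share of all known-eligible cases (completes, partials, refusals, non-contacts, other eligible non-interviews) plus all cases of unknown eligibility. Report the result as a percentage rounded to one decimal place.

Numerator = 967 + 132 = 1099
Base = 967 + 132 + 451 + 222 + 60 + 407 = 2239
RR2 = 1099 / 2239 = 0.4908

49.1%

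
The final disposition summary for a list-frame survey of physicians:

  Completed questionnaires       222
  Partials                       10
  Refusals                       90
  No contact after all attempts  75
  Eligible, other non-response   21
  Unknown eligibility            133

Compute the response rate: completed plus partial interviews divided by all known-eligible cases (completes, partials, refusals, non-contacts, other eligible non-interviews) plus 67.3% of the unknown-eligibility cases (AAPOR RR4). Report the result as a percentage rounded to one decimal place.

Num → 222 + 10 = 232
Determined eligible → 222 + 10 + 90 + 75 + 21 = 418
Estimated eligible among unknowns → 0.6730 × 133 = 89.51
Denom → 418 + 89.51 = 507.51
RR4 = 232 / 507.51 = 0.4571

45.7%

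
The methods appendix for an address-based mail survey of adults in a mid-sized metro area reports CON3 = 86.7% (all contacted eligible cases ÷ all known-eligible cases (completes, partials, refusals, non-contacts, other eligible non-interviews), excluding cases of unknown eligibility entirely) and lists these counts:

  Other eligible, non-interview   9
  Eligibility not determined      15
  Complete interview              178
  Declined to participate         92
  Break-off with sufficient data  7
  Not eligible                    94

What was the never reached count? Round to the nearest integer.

44

Numerator: 178 + 7 + 92 + 9 = 286
CON3 = 286 / D = 0.867
D = 286 / 0.867 = 329.9
Rest of base = 286
never reached = 329.9 − 286 ≈ 44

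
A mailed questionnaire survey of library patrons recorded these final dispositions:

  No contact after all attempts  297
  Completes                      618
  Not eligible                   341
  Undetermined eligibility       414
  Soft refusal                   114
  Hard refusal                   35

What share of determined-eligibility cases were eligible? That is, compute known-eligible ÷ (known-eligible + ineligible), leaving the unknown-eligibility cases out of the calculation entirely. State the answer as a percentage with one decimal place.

75.7%

Declined to participate = 35 + 114 = 149
Determined eligible = 618 + 149 + 297 = 1064
e = 1064 / (1064 + 341) = 1064 / 1405 = 0.7573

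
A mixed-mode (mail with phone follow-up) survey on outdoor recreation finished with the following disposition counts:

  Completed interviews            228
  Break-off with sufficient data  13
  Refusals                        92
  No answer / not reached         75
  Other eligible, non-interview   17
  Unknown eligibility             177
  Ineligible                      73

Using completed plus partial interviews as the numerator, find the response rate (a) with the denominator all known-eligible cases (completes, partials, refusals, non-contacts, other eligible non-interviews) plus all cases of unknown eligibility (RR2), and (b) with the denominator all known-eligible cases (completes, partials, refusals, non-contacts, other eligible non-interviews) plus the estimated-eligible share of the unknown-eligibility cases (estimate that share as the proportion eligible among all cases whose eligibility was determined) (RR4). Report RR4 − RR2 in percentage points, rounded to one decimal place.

1.8

Top = 228 + 13 = 241
Base = 228 + 13 + 92 + 75 + 17 + 177 = 602
RR2 = 241 / 602 = 0.4003
Eligible (known) = 228 + 13 + 92 + 75 + 17 = 425
e = 425 / (425 + 73) = 425 / 498 = 0.8534
e × U = 0.8534 × 177 = 151.05
Base = 425 + 151.05 = 576.05
RR4 = 241 / 576.05 = 0.4184
Difference = 41.84 − 40.03 = 1.81 percentage points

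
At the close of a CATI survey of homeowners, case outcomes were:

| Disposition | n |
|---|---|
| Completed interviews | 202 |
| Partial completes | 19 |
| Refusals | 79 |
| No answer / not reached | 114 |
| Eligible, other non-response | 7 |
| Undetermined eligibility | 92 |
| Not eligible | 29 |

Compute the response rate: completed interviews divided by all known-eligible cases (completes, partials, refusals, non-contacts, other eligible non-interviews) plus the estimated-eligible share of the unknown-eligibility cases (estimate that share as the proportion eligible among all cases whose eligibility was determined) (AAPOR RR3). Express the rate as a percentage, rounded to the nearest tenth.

Numerator = 202
Determined eligible = 202 + 19 + 79 + 114 + 7 = 421
e = 421 / (421 + 29) = 421 / 450 = 0.9356
Eligible share of unknowns = 0.9356 × 92 = 86.08
Base = 421 + 86.08 = 507.08
RR3 = 202 / 507.08 = 0.3984

39.8%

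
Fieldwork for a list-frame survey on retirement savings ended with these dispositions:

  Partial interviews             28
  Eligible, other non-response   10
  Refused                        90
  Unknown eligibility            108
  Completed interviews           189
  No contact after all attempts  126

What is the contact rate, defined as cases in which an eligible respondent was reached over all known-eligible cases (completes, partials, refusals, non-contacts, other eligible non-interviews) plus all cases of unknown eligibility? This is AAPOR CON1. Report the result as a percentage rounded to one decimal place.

Top: 189 + 28 + 90 + 10 = 317
Denominator: 189 + 28 + 90 + 126 + 10 + 108 = 551
CON1 = 317 / 551 = 0.5753

57.5%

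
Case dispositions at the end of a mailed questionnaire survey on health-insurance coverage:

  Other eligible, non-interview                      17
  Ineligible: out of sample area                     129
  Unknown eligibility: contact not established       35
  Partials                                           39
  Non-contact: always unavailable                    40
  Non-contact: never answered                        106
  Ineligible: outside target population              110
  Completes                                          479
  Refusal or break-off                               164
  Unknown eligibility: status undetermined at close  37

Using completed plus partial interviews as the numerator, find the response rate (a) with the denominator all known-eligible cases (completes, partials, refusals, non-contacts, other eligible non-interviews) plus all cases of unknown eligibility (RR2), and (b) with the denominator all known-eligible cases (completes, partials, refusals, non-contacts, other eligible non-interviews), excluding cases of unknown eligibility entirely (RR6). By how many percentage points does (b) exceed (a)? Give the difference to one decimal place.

No answer / not reached = 106 + 40 = 146
Unknown if eligible = 35 + 37 = 72
Out of scope = 110 + 129 = 239
Top → 479 + 39 = 518
Denominator → 479 + 39 + 164 + 146 + 17 + 72 = 917
RR2 = 518 / 917 = 0.5649
Denominator → 479 + 39 + 164 + 146 + 17 = 845
RR6 = 518 / 845 = 0.6130
Difference = 61.30 − 56.49 = 4.81 percentage points

4.8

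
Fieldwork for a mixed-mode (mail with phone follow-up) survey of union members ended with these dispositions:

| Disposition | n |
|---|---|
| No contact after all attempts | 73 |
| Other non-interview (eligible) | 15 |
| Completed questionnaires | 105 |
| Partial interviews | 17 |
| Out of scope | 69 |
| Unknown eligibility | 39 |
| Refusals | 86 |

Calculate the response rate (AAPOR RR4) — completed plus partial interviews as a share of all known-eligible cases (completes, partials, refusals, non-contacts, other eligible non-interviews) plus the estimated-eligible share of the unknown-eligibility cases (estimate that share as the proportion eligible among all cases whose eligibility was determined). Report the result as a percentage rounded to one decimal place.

37.2%

Num: 105 + 17 = 122
Eligible (known): 105 + 17 + 86 + 73 + 15 = 296
e = 296 / (296 + 69) = 296 / 365 = 0.8110
e × U: 0.8110 × 39 = 31.63
Base: 296 + 31.63 = 327.63
RR4 = 122 / 327.63 = 0.3724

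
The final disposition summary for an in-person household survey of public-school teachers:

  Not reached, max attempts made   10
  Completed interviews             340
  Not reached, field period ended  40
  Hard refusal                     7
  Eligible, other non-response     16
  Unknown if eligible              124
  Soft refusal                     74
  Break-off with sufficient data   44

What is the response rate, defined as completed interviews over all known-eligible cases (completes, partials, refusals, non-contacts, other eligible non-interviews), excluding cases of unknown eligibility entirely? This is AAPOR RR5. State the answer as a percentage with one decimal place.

64.0%

Refusals = 7 + 74 = 81
Never reached = 40 + 10 = 50
Top → 340
Denom → 340 + 44 + 81 + 50 + 16 = 531
RR5 = 340 / 531 = 0.6403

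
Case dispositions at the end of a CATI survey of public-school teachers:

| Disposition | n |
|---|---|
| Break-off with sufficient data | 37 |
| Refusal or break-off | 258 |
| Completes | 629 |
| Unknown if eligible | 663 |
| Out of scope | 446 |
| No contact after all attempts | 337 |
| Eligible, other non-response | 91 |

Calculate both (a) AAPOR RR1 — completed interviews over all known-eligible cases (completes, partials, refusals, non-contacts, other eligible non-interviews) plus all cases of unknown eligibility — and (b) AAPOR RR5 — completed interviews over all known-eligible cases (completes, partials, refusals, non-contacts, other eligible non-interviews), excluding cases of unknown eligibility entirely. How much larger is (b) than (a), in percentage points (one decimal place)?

15.3

Numerator = 629
Denom = 629 + 37 + 258 + 337 + 91 + 663 = 2015
RR1 = 629 / 2015 = 0.3122
Denom = 629 + 37 + 258 + 337 + 91 = 1352
RR5 = 629 / 1352 = 0.4652
Difference = 46.52 − 31.22 = 15.30 percentage points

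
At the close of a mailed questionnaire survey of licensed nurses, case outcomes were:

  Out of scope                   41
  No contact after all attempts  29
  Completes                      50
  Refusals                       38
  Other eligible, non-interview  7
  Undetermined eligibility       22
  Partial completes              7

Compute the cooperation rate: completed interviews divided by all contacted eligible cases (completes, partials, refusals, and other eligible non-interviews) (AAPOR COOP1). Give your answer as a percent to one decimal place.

Top → 50
Denom → 50 + 7 + 38 + 7 = 102
COOP1 = 50 / 102 = 0.4902

49.0%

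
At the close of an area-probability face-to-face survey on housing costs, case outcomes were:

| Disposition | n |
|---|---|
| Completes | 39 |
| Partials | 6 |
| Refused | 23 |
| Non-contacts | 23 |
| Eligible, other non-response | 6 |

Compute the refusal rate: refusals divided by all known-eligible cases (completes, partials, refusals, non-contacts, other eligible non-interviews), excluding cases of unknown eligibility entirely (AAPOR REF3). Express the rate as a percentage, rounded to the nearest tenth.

Numerator: 23
Denom: 39 + 6 + 23 + 23 + 6 = 97
REF3 = 23 / 97 = 0.2371

23.7%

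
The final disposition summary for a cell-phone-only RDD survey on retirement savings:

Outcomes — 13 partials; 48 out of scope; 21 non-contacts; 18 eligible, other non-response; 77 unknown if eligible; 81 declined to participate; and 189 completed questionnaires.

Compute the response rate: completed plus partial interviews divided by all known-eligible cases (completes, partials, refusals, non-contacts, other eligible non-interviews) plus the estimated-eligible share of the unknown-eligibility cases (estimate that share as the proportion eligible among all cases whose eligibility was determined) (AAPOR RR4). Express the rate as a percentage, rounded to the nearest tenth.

51.9%

Top = 189 + 13 = 202
Determined eligible = 189 + 13 + 81 + 21 + 18 = 322
e = 322 / (322 + 48) = 322 / 370 = 0.8703
e × U = 0.8703 × 77 = 67.01
Base = 322 + 67.01 = 389.01
RR4 = 202 / 389.01 = 0.5193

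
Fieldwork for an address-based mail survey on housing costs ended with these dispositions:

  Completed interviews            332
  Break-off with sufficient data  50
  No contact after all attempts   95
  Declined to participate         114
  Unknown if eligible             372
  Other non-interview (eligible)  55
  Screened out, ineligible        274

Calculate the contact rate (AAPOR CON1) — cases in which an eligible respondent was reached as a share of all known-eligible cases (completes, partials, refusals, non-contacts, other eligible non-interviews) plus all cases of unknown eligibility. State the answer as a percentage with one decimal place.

Numerator → 332 + 50 + 114 + 55 = 551
Base → 332 + 50 + 114 + 95 + 55 + 372 = 1018
CON1 = 551 / 1018 = 0.5413

54.1%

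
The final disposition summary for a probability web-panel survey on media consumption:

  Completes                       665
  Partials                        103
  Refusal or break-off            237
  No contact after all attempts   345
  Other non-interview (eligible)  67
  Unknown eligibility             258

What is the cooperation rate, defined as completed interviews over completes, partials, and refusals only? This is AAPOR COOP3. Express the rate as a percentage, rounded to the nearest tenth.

66.2%

Top: 665
Base: 665 + 103 + 237 = 1005
COOP3 = 665 / 1005 = 0.6617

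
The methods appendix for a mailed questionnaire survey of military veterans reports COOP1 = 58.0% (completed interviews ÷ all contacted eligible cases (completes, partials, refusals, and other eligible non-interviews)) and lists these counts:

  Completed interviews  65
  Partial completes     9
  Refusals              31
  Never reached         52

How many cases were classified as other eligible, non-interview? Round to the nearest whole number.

7

COOP1 = 65 / D = 0.580
D = 65 / 0.580 = 112.1
Other denominator terms total 105
other eligible, non-interview = 112.1 − 105 ≈ 7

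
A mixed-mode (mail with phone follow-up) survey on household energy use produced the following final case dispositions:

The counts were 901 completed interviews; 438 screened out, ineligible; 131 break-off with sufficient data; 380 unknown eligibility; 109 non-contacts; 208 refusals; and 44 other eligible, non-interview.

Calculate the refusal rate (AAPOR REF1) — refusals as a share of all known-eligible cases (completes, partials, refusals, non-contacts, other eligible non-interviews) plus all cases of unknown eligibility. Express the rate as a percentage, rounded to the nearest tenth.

Num = 208
Denom = 901 + 131 + 208 + 109 + 44 + 380 = 1773
REF1 = 208 / 1773 = 0.1173

11.7%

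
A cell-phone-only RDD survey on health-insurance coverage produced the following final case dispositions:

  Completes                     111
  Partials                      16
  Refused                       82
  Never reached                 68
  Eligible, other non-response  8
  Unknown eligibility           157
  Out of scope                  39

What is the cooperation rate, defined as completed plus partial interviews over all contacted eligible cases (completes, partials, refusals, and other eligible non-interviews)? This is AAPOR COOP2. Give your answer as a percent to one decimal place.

58.5%

Num: 111 + 16 = 127
Base: 111 + 16 + 82 + 8 = 217
COOP2 = 127 / 217 = 0.5853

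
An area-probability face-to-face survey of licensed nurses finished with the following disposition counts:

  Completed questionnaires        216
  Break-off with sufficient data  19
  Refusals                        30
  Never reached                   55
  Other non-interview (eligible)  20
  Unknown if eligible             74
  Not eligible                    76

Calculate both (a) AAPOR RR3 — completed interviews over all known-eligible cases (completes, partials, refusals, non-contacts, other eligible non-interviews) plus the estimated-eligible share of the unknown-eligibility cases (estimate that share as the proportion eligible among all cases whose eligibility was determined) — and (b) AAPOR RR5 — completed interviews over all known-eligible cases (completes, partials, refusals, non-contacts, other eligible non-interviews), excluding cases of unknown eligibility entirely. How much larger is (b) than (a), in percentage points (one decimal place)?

Top = 216
Eligible (known) = 216 + 19 + 30 + 55 + 20 = 340
e = 340 / (340 + 76) = 340 / 416 = 0.8173
Estimated eligible among unknowns = 0.8173 × 74 = 60.48
Denominator = 340 + 60.48 = 400.48
RR3 = 216 / 400.48 = 0.5394
Denominator = 216 + 19 + 30 + 55 + 20 = 340
RR5 = 216 / 340 = 0.6353
Difference = 63.53 − 53.94 = 9.59 percentage points

9.6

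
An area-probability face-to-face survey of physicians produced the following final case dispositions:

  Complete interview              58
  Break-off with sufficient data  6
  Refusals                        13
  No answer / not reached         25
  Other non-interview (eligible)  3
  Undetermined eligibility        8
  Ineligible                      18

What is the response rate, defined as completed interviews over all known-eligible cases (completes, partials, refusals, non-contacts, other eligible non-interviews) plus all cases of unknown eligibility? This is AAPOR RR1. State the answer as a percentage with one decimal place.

Top → 58
Denom → 58 + 6 + 13 + 25 + 3 + 8 = 113
RR1 = 58 / 113 = 0.5133

51.3%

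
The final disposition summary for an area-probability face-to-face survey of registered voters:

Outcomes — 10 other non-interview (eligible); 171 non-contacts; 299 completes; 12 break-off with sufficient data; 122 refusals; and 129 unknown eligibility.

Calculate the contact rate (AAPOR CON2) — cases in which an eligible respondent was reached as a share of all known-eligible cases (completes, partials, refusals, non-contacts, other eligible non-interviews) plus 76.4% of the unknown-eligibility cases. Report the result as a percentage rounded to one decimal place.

Num = 299 + 12 + 122 + 10 = 443
Determined eligible = 299 + 12 + 122 + 171 + 10 = 614
Estimated eligible among unknowns = 0.7640 × 129 = 98.56
Denom = 614 + 98.56 = 712.56
CON2 = 443 / 712.56 = 0.6217

62.2%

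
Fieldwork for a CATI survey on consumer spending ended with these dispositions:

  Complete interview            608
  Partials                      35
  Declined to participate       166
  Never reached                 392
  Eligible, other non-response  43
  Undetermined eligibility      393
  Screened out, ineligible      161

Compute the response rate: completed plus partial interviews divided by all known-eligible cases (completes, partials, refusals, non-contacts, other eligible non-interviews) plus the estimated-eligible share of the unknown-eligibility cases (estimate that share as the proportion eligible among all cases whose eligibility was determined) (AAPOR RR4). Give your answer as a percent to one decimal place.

40.4%

Top = 608 + 35 = 643
Determined eligible = 608 + 35 + 166 + 392 + 43 = 1244
e = 1244 / (1244 + 161) = 1244 / 1405 = 0.8854
Estimated eligible among unknowns = 0.8854 × 393 = 347.96
Denom = 1244 + 347.96 = 1591.96
RR4 = 643 / 1591.96 = 0.4039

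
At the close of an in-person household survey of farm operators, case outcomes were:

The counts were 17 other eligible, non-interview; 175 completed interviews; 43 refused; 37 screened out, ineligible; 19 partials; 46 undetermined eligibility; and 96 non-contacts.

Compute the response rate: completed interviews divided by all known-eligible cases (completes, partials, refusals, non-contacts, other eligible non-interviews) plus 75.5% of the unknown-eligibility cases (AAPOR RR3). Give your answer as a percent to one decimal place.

Num: 175
Eligible (known): 175 + 19 + 43 + 96 + 17 = 350
Estimated eligible among unknowns: 0.7550 × 46 = 34.73
Denominator: 350 + 34.73 = 384.73
RR3 = 175 / 384.73 = 0.4549

45.5%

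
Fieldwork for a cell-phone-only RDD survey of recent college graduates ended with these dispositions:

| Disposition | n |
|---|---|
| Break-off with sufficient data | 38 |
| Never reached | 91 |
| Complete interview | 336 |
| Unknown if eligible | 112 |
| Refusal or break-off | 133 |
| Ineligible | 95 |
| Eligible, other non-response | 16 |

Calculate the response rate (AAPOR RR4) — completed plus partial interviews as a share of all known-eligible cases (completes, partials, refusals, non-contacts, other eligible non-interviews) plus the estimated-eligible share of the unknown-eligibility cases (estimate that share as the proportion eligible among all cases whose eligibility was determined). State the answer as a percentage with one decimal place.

52.6%

Num → 336 + 38 = 374
Eligible (known) → 336 + 38 + 133 + 91 + 16 = 614
e = 614 / (614 + 95) = 614 / 709 = 0.8660
Estimated eligible among unknowns → 0.8660 × 112 = 96.99
Denom → 614 + 96.99 = 710.99
RR4 = 374 / 710.99 = 0.5260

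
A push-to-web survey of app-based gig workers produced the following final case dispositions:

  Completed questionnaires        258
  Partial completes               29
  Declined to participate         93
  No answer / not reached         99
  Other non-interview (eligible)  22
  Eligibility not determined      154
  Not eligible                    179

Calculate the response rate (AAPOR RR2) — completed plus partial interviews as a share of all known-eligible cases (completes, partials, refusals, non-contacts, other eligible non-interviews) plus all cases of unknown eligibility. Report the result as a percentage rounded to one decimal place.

43.8%

Numerator = 258 + 29 = 287
Denom = 258 + 29 + 93 + 99 + 22 + 154 = 655
RR2 = 287 / 655 = 0.4382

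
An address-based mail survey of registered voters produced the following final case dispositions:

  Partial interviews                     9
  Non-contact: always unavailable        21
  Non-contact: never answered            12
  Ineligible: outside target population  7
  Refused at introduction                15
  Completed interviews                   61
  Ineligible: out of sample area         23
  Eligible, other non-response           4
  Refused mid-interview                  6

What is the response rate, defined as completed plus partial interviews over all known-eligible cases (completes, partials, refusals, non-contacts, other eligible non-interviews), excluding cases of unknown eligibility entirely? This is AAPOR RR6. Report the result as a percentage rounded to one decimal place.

54.7%

Declined to participate = 15 + 6 = 21
No contact after all attempts = 12 + 21 = 33
Ineligible = 7 + 23 = 30
Top → 61 + 9 = 70
Base → 61 + 9 + 21 + 33 + 4 = 128
RR6 = 70 / 128 = 0.5469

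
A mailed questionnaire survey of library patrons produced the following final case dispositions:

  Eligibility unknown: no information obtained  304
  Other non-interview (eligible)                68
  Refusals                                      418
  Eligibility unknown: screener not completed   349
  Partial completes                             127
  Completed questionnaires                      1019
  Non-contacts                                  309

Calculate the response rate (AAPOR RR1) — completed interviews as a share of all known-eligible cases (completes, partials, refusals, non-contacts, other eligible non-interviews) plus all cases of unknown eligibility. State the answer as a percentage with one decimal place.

Undetermined eligibility = 349 + 304 = 653
Numerator = 1019
Denom = 1019 + 127 + 418 + 309 + 68 + 653 = 2594
RR1 = 1019 / 2594 = 0.3928

39.3%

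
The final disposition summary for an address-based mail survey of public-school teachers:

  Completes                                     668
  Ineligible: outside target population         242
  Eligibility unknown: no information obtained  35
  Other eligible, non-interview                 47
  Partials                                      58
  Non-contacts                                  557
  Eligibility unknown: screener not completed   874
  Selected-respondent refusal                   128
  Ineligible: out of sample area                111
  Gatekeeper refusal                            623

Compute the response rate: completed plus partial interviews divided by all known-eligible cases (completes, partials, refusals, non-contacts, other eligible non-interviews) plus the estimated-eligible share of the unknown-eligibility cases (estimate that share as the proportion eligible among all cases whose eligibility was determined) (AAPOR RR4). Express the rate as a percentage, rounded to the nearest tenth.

25.4%

Refused = 623 + 128 = 751
Undetermined eligibility = 874 + 35 = 909
Not eligible = 242 + 111 = 353
Top → 668 + 58 = 726
Known eligible → 668 + 58 + 751 + 557 + 47 = 2081
e = 2081 / (2081 + 353) = 2081 / 2434 = 0.8550
e × U → 0.8550 × 909 = 777.19
Denom → 2081 + 777.19 = 2858.19
RR4 = 726 / 2858.19 = 0.2540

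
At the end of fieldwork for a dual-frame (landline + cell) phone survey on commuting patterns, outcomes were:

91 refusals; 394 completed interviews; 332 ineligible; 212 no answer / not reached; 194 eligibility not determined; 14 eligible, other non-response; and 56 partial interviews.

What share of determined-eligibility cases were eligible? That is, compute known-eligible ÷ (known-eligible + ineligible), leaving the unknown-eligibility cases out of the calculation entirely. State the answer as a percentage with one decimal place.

69.8%

Eligible (known): 394 + 56 + 91 + 212 + 14 = 767
e = 767 / (767 + 332) = 767 / 1099 = 0.6979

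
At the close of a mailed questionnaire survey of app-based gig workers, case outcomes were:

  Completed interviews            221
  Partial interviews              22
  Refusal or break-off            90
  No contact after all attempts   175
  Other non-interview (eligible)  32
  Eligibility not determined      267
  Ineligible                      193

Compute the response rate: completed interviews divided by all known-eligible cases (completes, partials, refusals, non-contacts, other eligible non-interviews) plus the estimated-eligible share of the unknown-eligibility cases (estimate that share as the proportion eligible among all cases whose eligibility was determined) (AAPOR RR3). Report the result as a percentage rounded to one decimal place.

30.0%

Numerator = 221
Known eligible = 221 + 22 + 90 + 175 + 32 = 540
e = 540 / (540 + 193) = 540 / 733 = 0.7367
e × U = 0.7367 × 267 = 196.70
Base = 540 + 196.70 = 736.70
RR3 = 221 / 736.70 = 0.3000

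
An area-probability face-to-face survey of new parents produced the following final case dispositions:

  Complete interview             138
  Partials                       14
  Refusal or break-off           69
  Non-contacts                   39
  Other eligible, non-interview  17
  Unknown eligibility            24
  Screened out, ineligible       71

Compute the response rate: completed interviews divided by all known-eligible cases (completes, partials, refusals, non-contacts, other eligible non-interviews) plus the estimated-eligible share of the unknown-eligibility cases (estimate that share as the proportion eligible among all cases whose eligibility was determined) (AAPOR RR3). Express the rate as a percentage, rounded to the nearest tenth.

46.6%

Num = 138
Determined eligible = 138 + 14 + 69 + 39 + 17 = 277
e = 277 / (277 + 71) = 277 / 348 = 0.7960
Eligible share of unknowns = 0.7960 × 24 = 19.10
Denom = 277 + 19.10 = 296.10
RR3 = 138 / 296.10 = 0.4661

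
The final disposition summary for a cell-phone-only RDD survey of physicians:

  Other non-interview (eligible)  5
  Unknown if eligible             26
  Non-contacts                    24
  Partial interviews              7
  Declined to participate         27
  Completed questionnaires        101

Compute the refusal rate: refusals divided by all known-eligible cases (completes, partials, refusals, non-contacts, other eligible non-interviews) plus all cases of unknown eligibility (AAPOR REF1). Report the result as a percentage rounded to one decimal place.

14.2%

Num → 27
Denom → 101 + 7 + 27 + 24 + 5 + 26 = 190
REF1 = 27 / 190 = 0.1421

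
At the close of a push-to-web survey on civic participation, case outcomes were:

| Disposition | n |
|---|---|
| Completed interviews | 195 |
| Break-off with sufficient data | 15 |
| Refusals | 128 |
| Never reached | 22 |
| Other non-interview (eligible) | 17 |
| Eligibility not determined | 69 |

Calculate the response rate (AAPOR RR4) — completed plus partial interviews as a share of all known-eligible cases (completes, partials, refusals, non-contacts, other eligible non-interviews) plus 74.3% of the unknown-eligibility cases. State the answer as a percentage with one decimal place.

Num: 195 + 15 = 210
Known eligible: 195 + 15 + 128 + 22 + 17 = 377
Estimated eligible among unknowns: 0.7430 × 69 = 51.27
Denominator: 377 + 51.27 = 428.27
RR4 = 210 / 428.27 = 0.4903

49.0%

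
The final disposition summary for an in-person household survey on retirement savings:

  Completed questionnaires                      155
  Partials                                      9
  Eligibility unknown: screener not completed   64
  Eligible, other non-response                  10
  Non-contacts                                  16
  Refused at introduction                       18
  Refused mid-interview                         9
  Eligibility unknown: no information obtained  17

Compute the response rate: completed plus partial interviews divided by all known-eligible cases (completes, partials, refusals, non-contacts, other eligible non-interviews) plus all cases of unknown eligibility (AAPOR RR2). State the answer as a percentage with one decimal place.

Refusals = 18 + 9 = 27
Unknown eligibility = 64 + 17 = 81
Num → 155 + 9 = 164
Denom → 155 + 9 + 27 + 16 + 10 + 81 = 298
RR2 = 164 / 298 = 0.5503

55.0%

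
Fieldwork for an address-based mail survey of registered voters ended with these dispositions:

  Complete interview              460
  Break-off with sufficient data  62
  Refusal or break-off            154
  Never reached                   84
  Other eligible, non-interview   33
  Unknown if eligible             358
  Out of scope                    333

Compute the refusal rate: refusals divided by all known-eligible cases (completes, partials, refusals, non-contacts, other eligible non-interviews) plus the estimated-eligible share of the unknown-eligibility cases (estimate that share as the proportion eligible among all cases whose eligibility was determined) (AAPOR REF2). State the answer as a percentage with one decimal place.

14.7%

Numerator = 154
Eligible (known) = 460 + 62 + 154 + 84 + 33 = 793
e = 793 / (793 + 333) = 793 / 1126 = 0.7043
Eligible share of unknowns = 0.7043 × 358 = 252.14
Base = 793 + 252.14 = 1045.14
REF2 = 154 / 1045.14 = 0.1473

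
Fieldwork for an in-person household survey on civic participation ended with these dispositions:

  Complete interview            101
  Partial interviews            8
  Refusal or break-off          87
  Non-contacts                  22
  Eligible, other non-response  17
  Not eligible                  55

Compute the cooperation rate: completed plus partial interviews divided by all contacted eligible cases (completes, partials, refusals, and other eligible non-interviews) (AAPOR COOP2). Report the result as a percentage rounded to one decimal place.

51.2%

Numerator: 101 + 8 = 109
Denom: 101 + 8 + 87 + 17 = 213
COOP2 = 109 / 213 = 0.5117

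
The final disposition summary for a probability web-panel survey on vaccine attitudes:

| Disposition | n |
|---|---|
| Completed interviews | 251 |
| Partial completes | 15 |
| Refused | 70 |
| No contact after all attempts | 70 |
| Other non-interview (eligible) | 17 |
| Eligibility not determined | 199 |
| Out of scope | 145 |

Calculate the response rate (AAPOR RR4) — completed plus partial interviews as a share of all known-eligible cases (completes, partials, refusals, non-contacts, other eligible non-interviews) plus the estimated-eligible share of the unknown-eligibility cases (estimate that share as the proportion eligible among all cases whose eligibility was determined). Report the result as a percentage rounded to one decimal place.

46.6%

Top = 251 + 15 = 266
Determined eligible = 251 + 15 + 70 + 70 + 17 = 423
e = 423 / (423 + 145) = 423 / 568 = 0.7447
Estimated eligible among unknowns = 0.7447 × 199 = 148.20
Denominator = 423 + 148.20 = 571.20
RR4 = 266 / 571.20 = 0.4657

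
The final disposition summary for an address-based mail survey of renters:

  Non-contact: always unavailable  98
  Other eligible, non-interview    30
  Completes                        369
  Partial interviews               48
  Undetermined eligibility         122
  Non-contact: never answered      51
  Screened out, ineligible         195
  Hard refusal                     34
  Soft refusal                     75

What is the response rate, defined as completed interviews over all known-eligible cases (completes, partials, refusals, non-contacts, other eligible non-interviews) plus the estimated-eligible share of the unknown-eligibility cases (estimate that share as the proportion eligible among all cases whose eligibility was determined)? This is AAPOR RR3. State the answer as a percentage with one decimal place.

46.1%

Refusal or break-off = 34 + 75 = 109
Non-contacts = 51 + 98 = 149
Numerator → 369
Known eligible → 369 + 48 + 109 + 149 + 30 = 705
e = 705 / (705 + 195) = 705 / 900 = 0.7833
Estimated eligible among unknowns → 0.7833 × 122 = 95.56
Denominator → 705 + 95.56 = 800.56
RR3 = 369 / 800.56 = 0.4609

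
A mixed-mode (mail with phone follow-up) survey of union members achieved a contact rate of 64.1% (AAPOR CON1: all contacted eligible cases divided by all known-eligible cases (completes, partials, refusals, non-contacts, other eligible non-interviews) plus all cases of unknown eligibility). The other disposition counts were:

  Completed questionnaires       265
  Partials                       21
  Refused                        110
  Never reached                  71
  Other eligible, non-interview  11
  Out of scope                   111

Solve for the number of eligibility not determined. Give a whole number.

Top = 265 + 21 + 110 + 11 = 407
CON1 = 407 / D = 0.641
D = 407 / 0.641 = 634.9
Remaining denominator categories sum to 478
eligibility not determined = 634.9 − 478 ≈ 157

157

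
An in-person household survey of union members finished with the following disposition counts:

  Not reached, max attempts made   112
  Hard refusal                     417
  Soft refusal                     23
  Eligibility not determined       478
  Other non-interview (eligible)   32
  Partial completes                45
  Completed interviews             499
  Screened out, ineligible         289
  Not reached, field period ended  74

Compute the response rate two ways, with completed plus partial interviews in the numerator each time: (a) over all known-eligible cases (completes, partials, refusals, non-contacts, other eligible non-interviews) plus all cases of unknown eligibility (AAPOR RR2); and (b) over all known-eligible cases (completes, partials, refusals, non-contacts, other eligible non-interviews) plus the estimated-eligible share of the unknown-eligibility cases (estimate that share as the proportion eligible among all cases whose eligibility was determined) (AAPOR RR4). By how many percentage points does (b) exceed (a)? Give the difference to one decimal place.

1.9

Declined to participate = 417 + 23 = 440
Never reached = 74 + 112 = 186
Top = 499 + 45 = 544
Base = 499 + 45 + 440 + 186 + 32 + 478 = 1680
RR2 = 544 / 1680 = 0.3238
Determined eligible = 499 + 45 + 440 + 186 + 32 = 1202
e = 1202 / (1202 + 289) = 1202 / 1491 = 0.8062
Eligible share of unknowns = 0.8062 × 478 = 385.36
Base = 1202 + 385.36 = 1587.36
RR4 = 544 / 1587.36 = 0.3427
Difference = 34.27 − 32.38 = 1.89 percentage points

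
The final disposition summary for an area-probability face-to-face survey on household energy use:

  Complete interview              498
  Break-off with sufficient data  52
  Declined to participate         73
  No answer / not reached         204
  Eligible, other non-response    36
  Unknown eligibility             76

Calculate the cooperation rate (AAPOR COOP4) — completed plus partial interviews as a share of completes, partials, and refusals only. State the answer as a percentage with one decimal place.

Top → 498 + 52 = 550
Denominator → 498 + 52 + 73 = 623
COOP4 = 550 / 623 = 0.8828

88.3%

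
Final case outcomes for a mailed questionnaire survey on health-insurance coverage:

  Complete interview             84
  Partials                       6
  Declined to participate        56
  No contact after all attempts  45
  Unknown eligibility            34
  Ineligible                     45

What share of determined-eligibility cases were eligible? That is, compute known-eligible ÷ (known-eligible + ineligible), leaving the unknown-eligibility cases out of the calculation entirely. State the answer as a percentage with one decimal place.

80.9%

Known eligible = 84 + 6 + 56 + 45 = 191
e = 191 / (191 + 45) = 191 / 236 = 0.8093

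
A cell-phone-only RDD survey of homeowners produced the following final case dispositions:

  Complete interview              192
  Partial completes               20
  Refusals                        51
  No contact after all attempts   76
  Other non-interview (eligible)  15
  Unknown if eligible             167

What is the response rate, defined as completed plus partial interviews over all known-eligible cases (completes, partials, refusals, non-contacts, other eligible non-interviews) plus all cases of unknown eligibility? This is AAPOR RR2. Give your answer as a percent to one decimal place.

Numerator = 192 + 20 = 212
Denominator = 192 + 20 + 51 + 76 + 15 + 167 = 521
RR2 = 212 / 521 = 0.4069

40.7%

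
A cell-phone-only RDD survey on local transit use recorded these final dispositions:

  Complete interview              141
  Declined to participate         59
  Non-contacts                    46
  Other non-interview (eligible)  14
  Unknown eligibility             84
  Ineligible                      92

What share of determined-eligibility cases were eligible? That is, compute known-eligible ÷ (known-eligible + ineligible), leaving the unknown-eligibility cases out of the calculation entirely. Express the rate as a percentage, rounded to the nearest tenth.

Eligible (known): 141 + 59 + 46 + 14 = 260
e = 260 / (260 + 92) = 260 / 352 = 0.7386

73.9%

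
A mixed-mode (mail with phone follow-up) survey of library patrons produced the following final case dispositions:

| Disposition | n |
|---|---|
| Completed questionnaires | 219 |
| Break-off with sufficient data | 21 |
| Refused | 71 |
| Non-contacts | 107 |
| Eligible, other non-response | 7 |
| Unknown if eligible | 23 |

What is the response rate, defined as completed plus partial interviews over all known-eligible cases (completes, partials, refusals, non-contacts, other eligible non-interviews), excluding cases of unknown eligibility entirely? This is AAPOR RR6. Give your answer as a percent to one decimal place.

Top → 219 + 21 = 240
Denominator → 219 + 21 + 71 + 107 + 7 = 425
RR6 = 240 / 425 = 0.5647

56.5%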